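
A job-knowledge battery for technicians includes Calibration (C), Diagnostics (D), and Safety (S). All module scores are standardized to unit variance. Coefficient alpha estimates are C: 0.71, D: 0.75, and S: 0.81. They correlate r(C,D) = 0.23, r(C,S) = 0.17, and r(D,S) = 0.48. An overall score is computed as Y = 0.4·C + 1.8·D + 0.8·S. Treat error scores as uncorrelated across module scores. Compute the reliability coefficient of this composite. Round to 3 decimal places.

0.833

Var(Y) = 0.4² + 1.8² + 0.8² + 2·[0.72·0.23 + 0.32·0.17 + 1.44·0.48] = 4.04 + 1.8224 = 5.8624.
With uncorrelated errors the cross-covariances are all true-score covariance, so they carry over unchanged; only the diagonal terms shrink to ρᵢσᵢ².
True-score variance = [0.4²·0.71 + 1.8²·0.75 + 0.8²·0.81] + 1.8224 = 3.062 + 1.8224 = 4.8844.
Reliability = 4.8844 / 5.8624 = 0.833.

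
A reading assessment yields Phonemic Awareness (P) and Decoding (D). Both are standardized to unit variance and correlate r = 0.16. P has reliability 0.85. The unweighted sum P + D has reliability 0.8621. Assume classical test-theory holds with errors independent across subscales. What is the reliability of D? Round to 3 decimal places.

Var(P+D) = 2 + 2·0.16 = 2.320.
True-score variance = ρ_P + ρ_D + 2·0.16, so 0.8621 = (0.85 + ρ_D + 0.32) / 2.320.
ρ_D = 0.8621·2.320 − 0.85 − 0.32 = 0.830.

0.830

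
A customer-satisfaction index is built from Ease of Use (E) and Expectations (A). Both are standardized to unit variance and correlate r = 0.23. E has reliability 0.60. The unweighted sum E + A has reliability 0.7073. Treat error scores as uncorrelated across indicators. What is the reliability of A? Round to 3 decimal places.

Var(E+A) = 2 + 2·0.23 = 2.460.
True-score variance = ρ_E + ρ_A + 2·0.23, so 0.7073 = (0.60 + ρ_A + 0.46) / 2.460.
ρ_A = 0.7073·2.460 − 0.60 − 0.46 = 0.680.

0.680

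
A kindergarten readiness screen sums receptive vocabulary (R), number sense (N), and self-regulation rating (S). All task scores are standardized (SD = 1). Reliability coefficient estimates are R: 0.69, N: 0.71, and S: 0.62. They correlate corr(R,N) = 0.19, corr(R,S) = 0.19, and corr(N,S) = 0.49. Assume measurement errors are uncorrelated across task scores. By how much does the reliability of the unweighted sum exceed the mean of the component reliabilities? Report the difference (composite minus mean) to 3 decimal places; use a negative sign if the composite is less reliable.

Var(sum) = 3 + 1.74 = 4.74; true-score variance = 2.02 + 1.74 = 3.76; composite reliability = 0.7932.
Mean component reliability = 0.6733.
Difference = 0.7932 − 0.6733 = 0.120.

0.120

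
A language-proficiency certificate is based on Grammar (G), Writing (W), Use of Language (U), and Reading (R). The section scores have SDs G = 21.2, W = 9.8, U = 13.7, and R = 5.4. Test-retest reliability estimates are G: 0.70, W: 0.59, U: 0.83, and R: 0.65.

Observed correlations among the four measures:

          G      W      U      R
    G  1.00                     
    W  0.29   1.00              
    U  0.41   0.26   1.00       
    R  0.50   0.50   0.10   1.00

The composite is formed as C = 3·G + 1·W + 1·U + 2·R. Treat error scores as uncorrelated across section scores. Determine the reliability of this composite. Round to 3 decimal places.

Var(C) = 3²·21.2² + 9.8² + 13.7² + 2²·5.4² + 2·[3·21.2·9.8·0.29 + 3·21.2·13.7·0.41 + 6·21.2·5.4·0.50 + 9.8·13.7·0.26 + 2·9.8·5.4·0.50 + 2·13.7·5.4·0.10] = 4445.33 + 1968.11 = 6413.44.
Because errors are independent across components, Cov(Tᵢ,Tⱼ) = Cov(Xᵢ,Xⱼ); the off-diagonal part of the true-score variance is the same as above.
True-score variance = [3²·21.2²·0.70 + 9.8²·0.59 + 13.7²·0.83 + 2²·5.4²·0.65] + 1968.11 = 3119.73 + 1968.11 = 5087.85.
Reliability = 5087.85 / 6413.44 = 0.793.

0.793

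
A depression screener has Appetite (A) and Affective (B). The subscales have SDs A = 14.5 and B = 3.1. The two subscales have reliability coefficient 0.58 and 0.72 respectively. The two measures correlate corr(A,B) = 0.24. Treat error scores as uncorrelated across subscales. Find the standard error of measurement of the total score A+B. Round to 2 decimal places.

Var(total) = 219.86 + 21.576 = 241.436.
True-score variance = 128.864 + 21.576 = 150.44, so reliability = 0.6231.
Error variance = 241.436 − 150.44 = 90.9958; SEM = √90.9958 = 9.54.

9.54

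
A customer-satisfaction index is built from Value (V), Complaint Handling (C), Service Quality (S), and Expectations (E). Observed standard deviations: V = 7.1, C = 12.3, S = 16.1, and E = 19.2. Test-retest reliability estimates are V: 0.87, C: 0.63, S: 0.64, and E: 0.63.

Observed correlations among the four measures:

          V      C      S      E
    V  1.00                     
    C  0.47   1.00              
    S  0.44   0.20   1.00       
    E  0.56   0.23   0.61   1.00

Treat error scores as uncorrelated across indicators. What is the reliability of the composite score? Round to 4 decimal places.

Var(V+C+S+E) = 7.1² + 12.3² + 16.1² + 19.2² + 2·[7.1·12.3·0.47 + 7.1·16.1·0.44 + 7.1·19.2·0.56 + 12.3·16.1·0.20 + 12.3·19.2·0.23 + 16.1·19.2·0.61] = 829.55 + 900.333 = 1729.88.
Because errors are independent across components, Cov(Tᵢ,Tⱼ) = Cov(Xᵢ,Xⱼ); the off-diagonal part of the true-score variance is the same as above.
True-score variance = [7.1²·0.87 + 12.3²·0.63 + 16.1²·0.64 + 19.2²·0.63] + 900.333 = 537.307 + 900.333 = 1437.64.
Reliability = 1437.64 / 1729.88 = 0.8311.

0.8311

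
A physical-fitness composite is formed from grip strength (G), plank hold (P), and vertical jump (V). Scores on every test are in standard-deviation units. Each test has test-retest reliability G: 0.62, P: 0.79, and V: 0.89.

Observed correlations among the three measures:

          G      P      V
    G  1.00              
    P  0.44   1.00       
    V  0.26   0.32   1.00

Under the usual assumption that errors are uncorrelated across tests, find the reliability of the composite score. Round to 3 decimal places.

Var(G+P+V) = 3 + 2·[0.44 + 0.26 + 0.32] = 3 + 2.04 = 5.04.
With uncorrelated errors the cross-covariances are all true-score covariance, so they carry over unchanged; only the diagonal terms shrink to ρᵢσᵢ².
True-score variance = [0.62 + 0.79 + 0.89] + 2.04 = 2.3 + 2.04 = 4.34.
Reliability = 4.34 / 5.04 = 0.861.

0.861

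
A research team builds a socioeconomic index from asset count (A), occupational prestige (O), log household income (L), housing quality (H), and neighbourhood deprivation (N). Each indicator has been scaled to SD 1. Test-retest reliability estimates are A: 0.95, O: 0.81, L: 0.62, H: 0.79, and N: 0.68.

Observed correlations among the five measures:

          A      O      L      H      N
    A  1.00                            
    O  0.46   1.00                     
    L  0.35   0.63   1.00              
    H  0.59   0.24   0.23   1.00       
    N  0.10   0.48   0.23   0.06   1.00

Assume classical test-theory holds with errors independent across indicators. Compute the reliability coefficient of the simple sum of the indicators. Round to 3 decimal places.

Var(A+O+L+H+N) = 5 + 2·[0.46 + 0.35 + 0.59 + 0.10 + 0.63 + 0.24 + 0.48 + 0.23 + 0.23 + 0.06] = 5 + 6.74 = 11.74.
With uncorrelated errors the cross-covariances are all true-score covariance, so they carry over unchanged; only the diagonal terms shrink to ρᵢσᵢ².
True-score variance = [0.95 + 0.81 + 0.62 + 0.79 + 0.68] + 6.74 = 3.85 + 6.74 = 10.59.
Reliability = 10.59 / 11.74 = 0.902.

0.902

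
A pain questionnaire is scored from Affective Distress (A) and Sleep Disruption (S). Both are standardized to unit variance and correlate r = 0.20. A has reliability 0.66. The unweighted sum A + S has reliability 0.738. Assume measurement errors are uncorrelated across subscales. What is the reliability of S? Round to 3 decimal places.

0.711

Var(A+S) = 2 + 2·0.20 = 2.400.
True-score variance = ρ_A + ρ_S + 2·0.20, so 0.738 = (0.66 + ρ_S + 0.40) / 2.400.
ρ_S = 0.738·2.400 − 0.66 − 0.40 = 0.711.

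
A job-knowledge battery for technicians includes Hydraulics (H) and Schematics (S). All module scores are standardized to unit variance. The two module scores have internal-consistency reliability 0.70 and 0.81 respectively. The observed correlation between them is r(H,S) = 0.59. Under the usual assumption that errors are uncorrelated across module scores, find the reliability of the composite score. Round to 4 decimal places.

Var(H+S) = 2 + 2·[0.59] = 2 + 1.18 = 3.18.
Because errors are independent across components, Cov(Tᵢ,Tⱼ) = Cov(Xᵢ,Xⱼ); the off-diagonal part of the true-score variance is the same as above.
True-score variance = [0.70 + 0.81] + 1.18 = 1.51 + 1.18 = 2.69.
Reliability = 2.69 / 3.18 = 0.8459.

0.8459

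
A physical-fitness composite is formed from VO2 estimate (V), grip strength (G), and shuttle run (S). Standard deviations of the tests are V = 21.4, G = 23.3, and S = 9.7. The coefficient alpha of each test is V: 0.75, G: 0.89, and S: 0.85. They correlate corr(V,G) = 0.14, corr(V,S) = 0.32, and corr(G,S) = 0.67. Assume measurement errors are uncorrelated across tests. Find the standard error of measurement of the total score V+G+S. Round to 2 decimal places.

Var(total) = 1094.94 + 575.318 = 1670.26.
True-score variance = 906.619 + 575.318 = 1481.94, so reliability = 0.8873.
Error variance = 1670.26 − 1481.94 = 188.321; SEM = √188.321 = 13.72.

13.72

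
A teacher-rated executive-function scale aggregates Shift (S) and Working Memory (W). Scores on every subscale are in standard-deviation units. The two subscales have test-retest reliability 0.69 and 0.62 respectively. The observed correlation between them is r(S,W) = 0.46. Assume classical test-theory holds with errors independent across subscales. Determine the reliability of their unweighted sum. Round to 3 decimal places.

0.764

Var(S+W) = 2 + 2·[0.46] = 2 + 0.92 = 2.92.
Under uncorrelated errors the observed covariances equal the true-score covariances, so only the own-variance terms attenuate.
True-score variance = [0.69 + 0.62] + 0.92 = 1.31 + 0.92 = 2.23.
Reliability = 2.23 / 2.92 = 0.764.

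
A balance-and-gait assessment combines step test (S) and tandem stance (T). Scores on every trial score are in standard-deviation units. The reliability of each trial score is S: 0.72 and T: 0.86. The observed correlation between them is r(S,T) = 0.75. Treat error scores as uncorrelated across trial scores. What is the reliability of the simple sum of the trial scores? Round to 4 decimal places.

Var(S+T) = 2 + 2·[0.75] = 2 + 1.5 = 3.5.
With uncorrelated errors the cross-covariances are all true-score covariance, so they carry over unchanged; only the diagonal terms shrink to ρᵢσᵢ².
True-score variance = [0.72 + 0.86] + 1.5 = 1.58 + 1.5 = 3.08.
Reliability = 3.08 / 3.5 = 0.8800.

0.8800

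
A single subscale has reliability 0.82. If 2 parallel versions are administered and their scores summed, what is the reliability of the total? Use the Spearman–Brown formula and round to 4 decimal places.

ρ_k = kρ / (1 + (k−1)ρ) = 2·0.82 / (1 + 1·0.82) = 1.640 / 1.820 = 0.9011.

0.9011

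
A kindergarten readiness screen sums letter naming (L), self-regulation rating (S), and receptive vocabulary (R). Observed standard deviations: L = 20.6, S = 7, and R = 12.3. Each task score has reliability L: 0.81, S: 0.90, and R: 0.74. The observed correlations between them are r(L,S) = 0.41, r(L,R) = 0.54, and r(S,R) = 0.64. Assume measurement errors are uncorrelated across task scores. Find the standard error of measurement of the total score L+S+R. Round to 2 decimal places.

Var(total) = 624.65 + 502.102 = 1126.75.
True-score variance = 499.786 + 502.102 = 1001.89, so reliability = 0.8892.
Error variance = 1126.75 − 1001.89 = 124.864; SEM = √124.864 = 11.17.

11.17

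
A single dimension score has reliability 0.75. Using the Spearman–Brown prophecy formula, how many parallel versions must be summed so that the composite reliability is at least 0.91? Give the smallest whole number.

k ≥ ρ*(1−ρ₁)/(ρ₁(1−ρ*)) = 0.91·0.25 / (0.75·0.09) = 3.370.
Smallest integer k = 4.

4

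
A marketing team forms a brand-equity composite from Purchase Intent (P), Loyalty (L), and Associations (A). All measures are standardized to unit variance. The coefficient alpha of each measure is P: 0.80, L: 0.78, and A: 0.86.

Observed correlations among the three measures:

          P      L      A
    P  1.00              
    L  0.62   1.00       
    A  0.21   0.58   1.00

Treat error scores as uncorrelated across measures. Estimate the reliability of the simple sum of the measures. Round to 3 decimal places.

0.904

Var(P+L+A) = 3 + 2·[0.62 + 0.21 + 0.58] = 3 + 2.82 = 5.82.
Because errors are independent across components, Cov(Tᵢ,Tⱼ) = Cov(Xᵢ,Xⱼ); the off-diagonal part of the true-score variance is the same as above.
True-score variance = [0.80 + 0.78 + 0.86] + 2.82 = 2.44 + 2.82 = 5.26.
Reliability = 5.26 / 5.82 = 0.904.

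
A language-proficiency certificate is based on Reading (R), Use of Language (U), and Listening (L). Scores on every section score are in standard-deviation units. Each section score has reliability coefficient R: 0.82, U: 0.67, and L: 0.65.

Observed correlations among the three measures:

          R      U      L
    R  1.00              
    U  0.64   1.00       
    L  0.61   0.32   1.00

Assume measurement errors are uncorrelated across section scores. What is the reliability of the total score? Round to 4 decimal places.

Var(R+U+L) = 3 + 2·[0.64 + 0.61 + 0.32] = 3 + 3.14 = 6.14.
Under uncorrelated errors the observed covariances equal the true-score covariances, so only the own-variance terms attenuate.
True-score variance = [0.82 + 0.67 + 0.65] + 3.14 = 2.14 + 3.14 = 5.28.
Reliability = 5.28 / 6.14 = 0.8599.

0.8599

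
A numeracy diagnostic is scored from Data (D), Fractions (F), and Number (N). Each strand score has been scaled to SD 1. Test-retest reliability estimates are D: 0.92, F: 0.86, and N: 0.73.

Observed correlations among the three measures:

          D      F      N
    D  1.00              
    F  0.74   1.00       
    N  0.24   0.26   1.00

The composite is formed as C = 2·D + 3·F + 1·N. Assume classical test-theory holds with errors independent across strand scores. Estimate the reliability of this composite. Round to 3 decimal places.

0.927

Var(C) = 2² + 3² + 1 + 2·[6·0.74 + 2·0.24 + 3·0.26] = 14 + 11.4 = 25.4.
Under uncorrelated errors the observed covariances equal the true-score covariances, so only the own-variance terms attenuate.
True-score variance = [2²·0.92 + 3²·0.86 + 0.73] + 11.4 = 12.15 + 11.4 = 23.55.
Reliability = 23.55 / 25.4 = 0.927.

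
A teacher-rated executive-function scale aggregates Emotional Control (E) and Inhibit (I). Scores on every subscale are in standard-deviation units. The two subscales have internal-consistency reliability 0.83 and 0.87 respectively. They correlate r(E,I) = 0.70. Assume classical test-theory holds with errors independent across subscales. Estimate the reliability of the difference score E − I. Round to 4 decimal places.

Var(E−I) = 1 + 1 − 2·0.70 = 2 − 1.4 = 0.6.
Under uncorrelated errors the observed covariances equal the true-score covariances, so only the own-variance terms attenuate.
True-score variance = [0.83 + 0.87] − 1.4 = 1.7 − 1.4 = 0.3.
Reliability = 0.3 / 0.6 = 0.5000.

0.5000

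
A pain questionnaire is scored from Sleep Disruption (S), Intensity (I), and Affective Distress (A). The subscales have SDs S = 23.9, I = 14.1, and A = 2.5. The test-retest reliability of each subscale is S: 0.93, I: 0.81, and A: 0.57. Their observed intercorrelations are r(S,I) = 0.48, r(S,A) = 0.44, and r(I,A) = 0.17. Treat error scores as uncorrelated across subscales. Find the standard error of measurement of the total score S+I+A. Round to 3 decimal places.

8.969

Var(total) = 776.27 + 388.075 = 1164.35.
True-score variance = 695.824 + 388.075 = 1083.9, so reliability = 0.9309.
Error variance = 1164.35 − 1083.9 = 80.4461; SEM = √80.4461 = 8.969.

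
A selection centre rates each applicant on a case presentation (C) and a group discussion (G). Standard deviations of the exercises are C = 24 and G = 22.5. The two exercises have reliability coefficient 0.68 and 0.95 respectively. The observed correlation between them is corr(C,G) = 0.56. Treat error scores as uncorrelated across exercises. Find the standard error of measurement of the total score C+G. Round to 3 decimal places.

14.479

Var(total) = 1082.25 + 604.8 = 1687.05.
True-score variance = 872.618 + 604.8 = 1477.42, so reliability = 0.8757.
Error variance = 1687.05 − 1477.42 = 209.633; SEM = √209.633 = 14.479.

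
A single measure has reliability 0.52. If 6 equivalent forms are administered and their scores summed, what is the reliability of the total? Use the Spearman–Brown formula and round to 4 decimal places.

ρ_k = kρ / (1 + (k−1)ρ) = 6·0.52 / (1 + 5·0.52) = 3.120 / 3.600 = 0.8667.

0.8667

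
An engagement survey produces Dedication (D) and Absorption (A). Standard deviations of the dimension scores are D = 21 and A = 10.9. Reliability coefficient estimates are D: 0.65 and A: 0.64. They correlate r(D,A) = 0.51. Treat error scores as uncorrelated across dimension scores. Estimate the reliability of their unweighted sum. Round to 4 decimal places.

Var(D+A) = 21² + 10.9² + 2·[21·10.9·0.51] = 559.81 + 233.478 = 793.288.
Because errors are independent across components, Cov(Tᵢ,Tⱼ) = Cov(Xᵢ,Xⱼ); the off-diagonal part of the true-score variance is the same as above.
True-score variance = [21²·0.65 + 10.9²·0.64] + 233.478 = 362.688 + 233.478 = 596.166.
Reliability = 596.166 / 793.288 = 0.7515.

0.7515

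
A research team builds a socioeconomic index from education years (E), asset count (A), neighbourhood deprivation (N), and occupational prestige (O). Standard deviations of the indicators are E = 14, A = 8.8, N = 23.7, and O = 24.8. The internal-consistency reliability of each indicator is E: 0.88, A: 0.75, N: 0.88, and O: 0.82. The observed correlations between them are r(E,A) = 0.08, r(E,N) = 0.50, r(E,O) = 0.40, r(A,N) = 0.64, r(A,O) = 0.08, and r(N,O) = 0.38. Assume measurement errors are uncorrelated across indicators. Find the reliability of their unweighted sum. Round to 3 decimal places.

0.922

Var(E+A+N+O) = 14² + 8.8² + 23.7² + 24.8² + 2·[14·8.8·0.08 + 14·23.7·0.50 + 14·24.8·0.40 + 8.8·23.7·0.64 + 8.8·24.8·0.08 + 23.7·24.8·0.38] = 1450.17 + 1377.84 = 2828.01.
Under uncorrelated errors the observed covariances equal the true-score covariances, so only the own-variance terms attenuate.
True-score variance = [14²·0.88 + 8.8²·0.75 + 23.7²·0.88 + 24.8²·0.82] + 1377.84 = 1229.18 + 1377.84 = 2607.02.
Reliability = 2607.02 / 2828.01 = 0.922.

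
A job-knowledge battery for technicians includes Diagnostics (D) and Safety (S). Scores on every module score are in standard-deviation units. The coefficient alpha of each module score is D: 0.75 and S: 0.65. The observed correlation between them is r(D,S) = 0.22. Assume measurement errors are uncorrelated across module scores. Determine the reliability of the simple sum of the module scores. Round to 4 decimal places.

Var(D+S) = 2 + 2·[0.22] = 2 + 0.44 = 2.44.
Under uncorrelated errors the observed covariances equal the true-score covariances, so only the own-variance terms attenuate.
True-score variance = [0.75 + 0.65] + 0.44 = 1.4 + 0.44 = 1.84.
Reliability = 1.84 / 2.44 = 0.7541.

0.7541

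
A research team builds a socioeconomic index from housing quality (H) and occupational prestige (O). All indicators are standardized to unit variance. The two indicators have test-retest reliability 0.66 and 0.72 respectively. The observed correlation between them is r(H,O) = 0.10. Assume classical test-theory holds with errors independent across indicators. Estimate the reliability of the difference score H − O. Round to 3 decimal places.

0.656

Var(H−O) = 1 + 1 − 2·0.10 = 2 − 0.2 = 1.8.
Because errors are independent across components, Cov(Tᵢ,Tⱼ) = Cov(Xᵢ,Xⱼ); the off-diagonal part of the true-score variance is the same as above.
True-score variance = [0.66 + 0.72] − 0.2 = 1.38 − 0.2 = 1.18.
Reliability = 1.18 / 1.8 = 0.656.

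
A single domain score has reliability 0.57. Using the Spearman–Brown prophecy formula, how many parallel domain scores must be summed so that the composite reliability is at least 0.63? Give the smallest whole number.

2

k ≥ ρ*(1−ρ₁)/(ρ₁(1−ρ*)) = 0.63·0.43 / (0.57·0.37) = 1.284.
Smallest integer k = 2.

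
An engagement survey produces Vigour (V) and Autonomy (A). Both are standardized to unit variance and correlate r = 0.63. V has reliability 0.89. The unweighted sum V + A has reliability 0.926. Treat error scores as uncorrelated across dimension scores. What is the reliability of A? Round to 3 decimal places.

0.869

Var(V+A) = 2 + 2·0.63 = 3.260.
True-score variance = ρ_V + ρ_A + 2·0.63, so 0.926 = (0.89 + ρ_A + 1.26) / 3.260.
ρ_A = 0.926·3.260 − 0.89 − 1.26 = 0.869.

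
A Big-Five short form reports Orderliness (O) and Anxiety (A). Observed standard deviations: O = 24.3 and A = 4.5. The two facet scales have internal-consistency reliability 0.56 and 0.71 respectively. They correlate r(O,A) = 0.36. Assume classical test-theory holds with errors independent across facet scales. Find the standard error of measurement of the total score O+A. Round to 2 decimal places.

Var(total) = 610.74 + 78.732 = 689.472.
True-score variance = 345.052 + 78.732 = 423.784, so reliability = 0.6146.
Error variance = 689.472 − 423.784 = 265.688; SEM = √265.688 = 16.30.

16.30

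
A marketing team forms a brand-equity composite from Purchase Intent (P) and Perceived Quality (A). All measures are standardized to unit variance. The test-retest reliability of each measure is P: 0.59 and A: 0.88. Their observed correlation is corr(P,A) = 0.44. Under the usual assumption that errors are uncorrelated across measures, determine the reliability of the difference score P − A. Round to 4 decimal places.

0.5268

Var(P−A) = 1 + 1 − 2·0.44 = 2 − 0.88 = 1.12.
Under uncorrelated errors the observed covariances equal the true-score covariances, so only the own-variance terms attenuate.
True-score variance = [0.59 + 0.88] − 0.88 = 1.47 − 0.88 = 0.59.
Reliability = 0.59 / 1.12 = 0.5268.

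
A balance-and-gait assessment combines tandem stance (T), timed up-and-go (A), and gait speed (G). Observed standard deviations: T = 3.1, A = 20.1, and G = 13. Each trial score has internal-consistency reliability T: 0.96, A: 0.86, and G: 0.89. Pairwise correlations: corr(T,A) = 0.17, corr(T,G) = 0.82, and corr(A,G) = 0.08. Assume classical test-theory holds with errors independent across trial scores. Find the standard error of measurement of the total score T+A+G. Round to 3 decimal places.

Var(total) = 582.62 + 129.085 = 711.705.
True-score variance = 507.084 + 129.085 = 636.17, so reliability = 0.8939.
Error variance = 711.705 − 636.17 = 75.5358; SEM = √75.5358 = 8.691.

8.691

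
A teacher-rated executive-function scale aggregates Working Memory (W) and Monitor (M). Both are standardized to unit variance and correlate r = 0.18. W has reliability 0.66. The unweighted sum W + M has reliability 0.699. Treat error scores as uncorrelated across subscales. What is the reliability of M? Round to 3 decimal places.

0.630

Var(W+M) = 2 + 2·0.18 = 2.360.
True-score variance = ρ_W + ρ_M + 2·0.18, so 0.699 = (0.66 + ρ_M + 0.36) / 2.360.
ρ_M = 0.699·2.360 − 0.66 − 0.36 = 0.630.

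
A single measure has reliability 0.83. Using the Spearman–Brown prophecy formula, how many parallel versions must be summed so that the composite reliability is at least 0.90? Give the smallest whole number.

k ≥ ρ*(1−ρ₁)/(ρ₁(1−ρ*)) = 0.90·0.17 / (0.83·0.10) = 1.843.
Smallest integer k = 2.

2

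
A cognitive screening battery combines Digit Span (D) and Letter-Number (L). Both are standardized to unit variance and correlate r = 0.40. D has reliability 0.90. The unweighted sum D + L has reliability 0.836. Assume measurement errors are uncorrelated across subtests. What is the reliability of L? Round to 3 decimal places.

Var(D+L) = 2 + 2·0.40 = 2.800.
True-score variance = ρ_D + ρ_L + 2·0.40, so 0.836 = (0.90 + ρ_L + 0.80) / 2.800.
ρ_L = 0.836·2.800 − 0.90 − 0.80 = 0.641.

0.641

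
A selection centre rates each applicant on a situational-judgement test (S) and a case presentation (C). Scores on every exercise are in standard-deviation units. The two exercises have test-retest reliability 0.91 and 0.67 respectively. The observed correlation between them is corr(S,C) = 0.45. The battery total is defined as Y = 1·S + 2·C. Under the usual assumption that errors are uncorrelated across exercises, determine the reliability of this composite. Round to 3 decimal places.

Var(Y) = 1 + 2² + 2·[2·0.45] = 5 + 1.8 = 6.8.
Under uncorrelated errors the observed covariances equal the true-score covariances, so only the own-variance terms attenuate.
True-score variance = [0.91 + 2²·0.67] + 1.8 = 3.59 + 1.8 = 5.39.
Reliability = 5.39 / 6.8 = 0.793.

0.793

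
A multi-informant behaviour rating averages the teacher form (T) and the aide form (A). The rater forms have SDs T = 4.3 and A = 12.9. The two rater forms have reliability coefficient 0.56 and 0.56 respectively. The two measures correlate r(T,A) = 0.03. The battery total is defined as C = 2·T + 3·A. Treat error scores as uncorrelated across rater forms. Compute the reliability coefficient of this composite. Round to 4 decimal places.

Var(C) = 2²·4.3² + 3²·12.9² + 2·[6·4.3·12.9·0.03] = 1571.65 + 19.9692 = 1591.62.
With uncorrelated errors the cross-covariances are all true-score covariance, so they carry over unchanged; only the diagonal terms shrink to ρᵢσᵢ².
True-score variance = [2²·4.3²·0.56 + 3²·12.9²·0.56] + 19.9692 = 880.124 + 19.9692 = 900.093.
Reliability = 900.093 / 1591.62 = 0.5655.

0.5655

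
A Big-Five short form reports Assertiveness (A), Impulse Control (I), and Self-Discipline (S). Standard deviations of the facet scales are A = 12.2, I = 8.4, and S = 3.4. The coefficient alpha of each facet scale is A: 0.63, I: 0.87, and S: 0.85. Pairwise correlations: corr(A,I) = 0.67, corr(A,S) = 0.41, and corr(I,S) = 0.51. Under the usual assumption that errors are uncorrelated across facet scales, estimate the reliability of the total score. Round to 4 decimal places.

Var(A+I+S) = 12.2² + 8.4² + 3.4² + 2·[12.2·8.4·0.67 + 12.2·3.4·0.41 + 8.4·3.4·0.51] = 230.96 + 200.468 = 431.428.
Because errors are independent across components, Cov(Tᵢ,Tⱼ) = Cov(Xᵢ,Xⱼ); the off-diagonal part of the true-score variance is the same as above.
True-score variance = [12.2²·0.63 + 8.4²·0.87 + 3.4²·0.85] + 200.468 = 164.982 + 200.468 = 365.45.
Reliability = 365.45 / 431.428 = 0.8471.

0.8471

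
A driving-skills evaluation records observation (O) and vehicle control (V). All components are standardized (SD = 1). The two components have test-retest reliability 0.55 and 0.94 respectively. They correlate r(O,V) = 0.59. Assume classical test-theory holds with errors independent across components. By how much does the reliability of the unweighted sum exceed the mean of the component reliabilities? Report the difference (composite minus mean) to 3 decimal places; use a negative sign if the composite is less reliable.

Var(sum) = 2 + 1.18 = 3.18; true-score variance = 1.49 + 1.18 = 2.67; composite reliability = 0.8396.
Mean component reliability = 0.7450.
Difference = 0.8396 − 0.7450 = 0.095.

0.095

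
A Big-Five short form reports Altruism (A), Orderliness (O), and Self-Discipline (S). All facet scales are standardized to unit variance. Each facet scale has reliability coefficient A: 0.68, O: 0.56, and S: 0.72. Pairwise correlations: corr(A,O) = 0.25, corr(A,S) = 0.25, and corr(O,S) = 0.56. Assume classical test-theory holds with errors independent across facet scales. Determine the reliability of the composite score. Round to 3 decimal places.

0.797

Var(A+O+S) = 3 + 2·[0.25 + 0.25 + 0.56] = 3 + 2.12 = 5.12.
With uncorrelated errors the cross-covariances are all true-score covariance, so they carry over unchanged; only the diagonal terms shrink to ρᵢσᵢ².
True-score variance = [0.68 + 0.56 + 0.72] + 2.12 = 1.96 + 2.12 = 4.08.
Reliability = 4.08 / 5.12 = 0.797.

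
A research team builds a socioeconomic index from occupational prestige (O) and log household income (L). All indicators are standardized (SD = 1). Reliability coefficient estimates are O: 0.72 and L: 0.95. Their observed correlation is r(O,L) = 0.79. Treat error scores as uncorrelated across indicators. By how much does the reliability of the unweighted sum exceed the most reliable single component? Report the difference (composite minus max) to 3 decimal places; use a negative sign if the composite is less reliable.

Var(sum) = 2 + 1.58 = 3.58; true-score variance = 1.67 + 1.58 = 3.25; composite reliability = 0.9078.
Max component reliability = 0.9500.
Difference = 0.9078 − 0.9500 = -0.042.

-0.042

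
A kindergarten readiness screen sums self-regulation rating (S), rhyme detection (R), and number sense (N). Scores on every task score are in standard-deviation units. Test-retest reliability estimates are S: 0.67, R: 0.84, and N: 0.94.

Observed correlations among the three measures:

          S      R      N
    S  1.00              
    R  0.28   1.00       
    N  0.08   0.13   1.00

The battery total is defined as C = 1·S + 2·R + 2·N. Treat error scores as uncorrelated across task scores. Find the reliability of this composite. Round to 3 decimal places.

0.895

Var(C) = 1 + 2² + 2² + 2·[2·0.28 + 2·0.08 + 4·0.13] = 9 + 2.48 = 11.48.
With uncorrelated errors the cross-covariances are all true-score covariance, so they carry over unchanged; only the diagonal terms shrink to ρᵢσᵢ².
True-score variance = [0.67 + 2²·0.84 + 2²·0.94] + 2.48 = 7.79 + 2.48 = 10.27.
Reliability = 10.27 / 11.48 = 0.895.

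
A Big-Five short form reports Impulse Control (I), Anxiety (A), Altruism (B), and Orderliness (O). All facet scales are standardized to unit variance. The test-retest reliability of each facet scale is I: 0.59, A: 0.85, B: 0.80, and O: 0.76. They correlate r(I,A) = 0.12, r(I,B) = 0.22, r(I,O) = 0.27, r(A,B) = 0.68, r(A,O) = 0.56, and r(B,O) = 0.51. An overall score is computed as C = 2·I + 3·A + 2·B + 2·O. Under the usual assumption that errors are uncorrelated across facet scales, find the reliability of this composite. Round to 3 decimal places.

0.895

Var(C) = 2² + 3² + 2² + 2² + 2·[6·0.12 + 4·0.22 + 4·0.27 + 6·0.68 + 6·0.56 + 4·0.51] = 21 + 24.32 = 45.32.
Because errors are independent across components, Cov(Tᵢ,Tⱼ) = Cov(Xᵢ,Xⱼ); the off-diagonal part of the true-score variance is the same as above.
True-score variance = [2²·0.59 + 3²·0.85 + 2²·0.80 + 2²·0.76] + 24.32 = 16.25 + 24.32 = 40.57.
Reliability = 40.57 / 45.32 = 0.895.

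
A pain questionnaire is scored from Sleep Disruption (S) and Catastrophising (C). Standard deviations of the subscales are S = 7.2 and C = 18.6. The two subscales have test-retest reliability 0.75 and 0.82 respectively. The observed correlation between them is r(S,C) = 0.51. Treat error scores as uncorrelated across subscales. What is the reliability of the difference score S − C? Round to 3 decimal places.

0.712

Var(S−C) = 7.2² + 18.6² − 2·7.2·18.6·0.51 = 397.8 − 136.598 = 261.202.
Under uncorrelated errors the observed covariances equal the true-score covariances, so only the own-variance terms attenuate.
True-score variance = [7.2²·0.75 + 18.6²·0.82] − 136.598 = 322.567 − 136.598 = 185.969.
Reliability = 185.969 / 261.202 = 0.712.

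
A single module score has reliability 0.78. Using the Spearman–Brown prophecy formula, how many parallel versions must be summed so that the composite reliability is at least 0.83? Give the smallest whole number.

k ≥ ρ*(1−ρ₁)/(ρ₁(1−ρ*)) = 0.83·0.22 / (0.78·0.17) = 1.377.
Smallest integer k = 2.

2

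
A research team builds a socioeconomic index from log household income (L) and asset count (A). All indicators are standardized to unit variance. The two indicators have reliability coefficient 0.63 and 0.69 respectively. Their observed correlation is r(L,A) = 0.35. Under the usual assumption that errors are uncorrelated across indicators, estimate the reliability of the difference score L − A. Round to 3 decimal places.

Var(L−A) = 1 + 1 − 2·0.35 = 2 − 0.7 = 1.3.
Because errors are independent across components, Cov(Tᵢ,Tⱼ) = Cov(Xᵢ,Xⱼ); the off-diagonal part of the true-score variance is the same as above.
True-score variance = [0.63 + 0.69] − 0.7 = 1.32 − 0.7 = 0.62.
Reliability = 0.62 / 1.3 = 0.477.

0.477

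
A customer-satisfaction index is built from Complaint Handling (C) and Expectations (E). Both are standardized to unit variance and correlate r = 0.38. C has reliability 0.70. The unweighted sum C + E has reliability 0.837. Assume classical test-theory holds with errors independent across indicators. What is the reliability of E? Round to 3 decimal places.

Var(C+E) = 2 + 2·0.38 = 2.760.
True-score variance = ρ_C + ρ_E + 2·0.38, so 0.837 = (0.70 + ρ_E + 0.76) / 2.760.
ρ_E = 0.837·2.760 − 0.70 − 0.76 = 0.850.

0.850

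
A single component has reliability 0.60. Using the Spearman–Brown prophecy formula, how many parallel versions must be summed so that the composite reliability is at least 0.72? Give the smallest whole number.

2

k ≥ ρ*(1−ρ₁)/(ρ₁(1−ρ*)) = 0.72·0.40 / (0.60·0.28) = 1.714.
Smallest integer k = 2.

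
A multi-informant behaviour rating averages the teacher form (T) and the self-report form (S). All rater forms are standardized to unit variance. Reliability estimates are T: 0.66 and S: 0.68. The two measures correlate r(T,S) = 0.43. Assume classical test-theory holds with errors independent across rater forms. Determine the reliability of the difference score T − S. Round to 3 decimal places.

Var(T−S) = 1 + 1 − 2·0.43 = 2 − 0.86 = 1.14.
With uncorrelated errors the cross-covariances are all true-score covariance, so they carry over unchanged; only the diagonal terms shrink to ρᵢσᵢ².
True-score variance = [0.66 + 0.68] − 0.86 = 1.34 − 0.86 = 0.48.
Reliability = 0.48 / 1.14 = 0.421.

0.421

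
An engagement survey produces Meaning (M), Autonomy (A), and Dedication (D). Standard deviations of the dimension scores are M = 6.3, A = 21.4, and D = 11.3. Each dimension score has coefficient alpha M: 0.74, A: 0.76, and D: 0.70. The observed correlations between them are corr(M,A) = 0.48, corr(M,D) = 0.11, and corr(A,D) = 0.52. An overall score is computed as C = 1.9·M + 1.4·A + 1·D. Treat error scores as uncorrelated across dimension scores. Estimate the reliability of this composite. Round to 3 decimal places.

0.846

Var(C) = 1.9²·6.3² + 1.4²·21.4² + 11.3² + 2·[2.66·6.3·21.4·0.48 + 1.9·6.3·11.3·0.11 + 1.4·21.4·11.3·0.52] = 1168.57 + 726.124 = 1894.7.
Because errors are independent across components, Cov(Tᵢ,Tⱼ) = Cov(Xᵢ,Xⱼ); the off-diagonal part of the true-score variance is the same as above.
True-score variance = [1.9²·6.3²·0.74 + 1.4²·21.4²·0.76 + 11.3²·0.70] + 726.124 = 877.588 + 726.124 = 1603.71.
Reliability = 1603.71 / 1894.7 = 0.846.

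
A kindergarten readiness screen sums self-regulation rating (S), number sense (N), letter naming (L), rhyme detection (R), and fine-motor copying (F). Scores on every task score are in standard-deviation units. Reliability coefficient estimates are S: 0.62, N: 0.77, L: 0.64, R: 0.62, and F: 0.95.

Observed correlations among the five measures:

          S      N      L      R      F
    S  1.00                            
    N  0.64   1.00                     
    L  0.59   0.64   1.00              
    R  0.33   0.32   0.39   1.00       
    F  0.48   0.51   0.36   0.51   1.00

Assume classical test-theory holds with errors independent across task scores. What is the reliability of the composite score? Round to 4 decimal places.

Var(S+N+L+R+F) = 5 + 2·[0.64 + 0.59 + 0.33 + 0.48 + 0.64 + 0.32 + 0.51 + 0.39 + 0.36 + 0.51] = 5 + 9.54 = 14.54.
Because errors are independent across components, Cov(Tᵢ,Tⱼ) = Cov(Xᵢ,Xⱼ); the off-diagonal part of the true-score variance is the same as above.
True-score variance = [0.62 + 0.77 + 0.64 + 0.62 + 0.95] + 9.54 = 3.6 + 9.54 = 13.14.
Reliability = 13.14 / 14.54 = 0.9037.

0.9037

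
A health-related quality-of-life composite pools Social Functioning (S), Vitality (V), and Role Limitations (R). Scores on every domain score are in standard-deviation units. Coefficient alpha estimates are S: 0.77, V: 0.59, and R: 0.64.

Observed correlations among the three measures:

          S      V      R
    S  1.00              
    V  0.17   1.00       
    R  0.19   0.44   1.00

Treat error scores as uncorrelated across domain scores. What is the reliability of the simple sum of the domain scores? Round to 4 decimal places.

Var(S+V+R) = 3 + 2·[0.17 + 0.19 + 0.44] = 3 + 1.6 = 4.6.
Because errors are independent across components, Cov(Tᵢ,Tⱼ) = Cov(Xᵢ,Xⱼ); the off-diagonal part of the true-score variance is the same as above.
True-score variance = [0.77 + 0.59 + 0.64] + 1.6 = 2 + 1.6 = 3.6.
Reliability = 3.6 / 4.6 = 0.7826.

0.7826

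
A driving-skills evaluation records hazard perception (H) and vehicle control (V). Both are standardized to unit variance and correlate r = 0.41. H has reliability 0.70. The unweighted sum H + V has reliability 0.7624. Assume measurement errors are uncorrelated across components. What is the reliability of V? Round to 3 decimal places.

0.630

Var(H+V) = 2 + 2·0.41 = 2.820.
True-score variance = ρ_H + ρ_V + 2·0.41, so 0.7624 = (0.70 + ρ_V + 0.82) / 2.820.
ρ_V = 0.7624·2.820 − 0.70 − 0.82 = 0.630.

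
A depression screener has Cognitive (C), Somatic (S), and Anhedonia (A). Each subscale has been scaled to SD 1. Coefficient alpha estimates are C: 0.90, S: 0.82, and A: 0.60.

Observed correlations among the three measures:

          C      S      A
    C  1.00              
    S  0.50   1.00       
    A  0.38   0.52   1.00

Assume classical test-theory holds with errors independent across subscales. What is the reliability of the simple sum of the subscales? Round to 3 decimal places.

0.883

Var(C+S+A) = 3 + 2·[0.50 + 0.38 + 0.52] = 3 + 2.8 = 5.8.
With uncorrelated errors the cross-covariances are all true-score covariance, so they carry over unchanged; only the diagonal terms shrink to ρᵢσᵢ².
True-score variance = [0.90 + 0.82 + 0.60] + 2.8 = 2.32 + 2.8 = 5.12.
Reliability = 5.12 / 5.8 = 0.883.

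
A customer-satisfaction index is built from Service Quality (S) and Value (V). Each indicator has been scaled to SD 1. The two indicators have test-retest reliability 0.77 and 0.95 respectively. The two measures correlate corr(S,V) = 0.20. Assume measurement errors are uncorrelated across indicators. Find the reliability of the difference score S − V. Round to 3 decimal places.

Var(S−V) = 1 + 1 − 2·0.20 = 2 − 0.4 = 1.6.
With uncorrelated errors the cross-covariances are all true-score covariance, so they carry over unchanged; only the diagonal terms shrink to ρᵢσᵢ².
True-score variance = [0.77 + 0.95] − 0.4 = 1.72 − 0.4 = 1.32.
Reliability = 1.32 / 1.6 = 0.825.

0.825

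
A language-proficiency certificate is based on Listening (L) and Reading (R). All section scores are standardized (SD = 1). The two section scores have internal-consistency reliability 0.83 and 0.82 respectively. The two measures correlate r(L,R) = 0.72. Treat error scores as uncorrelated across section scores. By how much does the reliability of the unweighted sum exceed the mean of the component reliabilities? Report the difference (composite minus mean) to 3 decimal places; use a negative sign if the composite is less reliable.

0.073

Var(sum) = 2 + 1.44 = 3.44; true-score variance = 1.65 + 1.44 = 3.09; composite reliability = 0.8983.
Mean component reliability = 0.8250.
Difference = 0.8983 − 0.8250 = 0.073.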